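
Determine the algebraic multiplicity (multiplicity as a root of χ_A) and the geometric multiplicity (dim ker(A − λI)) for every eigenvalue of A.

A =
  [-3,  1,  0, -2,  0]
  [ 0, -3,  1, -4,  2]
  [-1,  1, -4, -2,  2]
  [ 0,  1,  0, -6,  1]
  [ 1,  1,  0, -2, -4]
λ = -4: alg = 5, geom = 2

Step 1 — factor the characteristic polynomial to read off the algebraic multiplicities:
  χ_A(x) = (x + 4)^5

Step 2 — compute geometric multiplicities via the rank-nullity identity g(λ) = n − rank(A − λI):
  rank(A − (-4)·I) = 3, so dim ker(A − (-4)·I) = n − 3 = 2

Summary:
  λ = -4: algebraic multiplicity = 5, geometric multiplicity = 2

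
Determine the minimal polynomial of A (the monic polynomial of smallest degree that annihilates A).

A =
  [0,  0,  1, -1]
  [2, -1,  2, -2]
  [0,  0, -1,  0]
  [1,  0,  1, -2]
x^2 + 2*x + 1

The characteristic polynomial is χ_A(x) = (x + 1)^4, so the eigenvalues are known. The minimal polynomial is
  m_A(x) = Π_λ (x − λ)^{k_λ}
where k_λ is the size of the *largest* Jordan block for λ (equivalently, the smallest k with (A − λI)^k v = 0 for every generalised eigenvector v of λ).

  λ = -1: largest Jordan block has size 2, contributing (x + 1)^2

So m_A(x) = (x + 1)^2 = x^2 + 2*x + 1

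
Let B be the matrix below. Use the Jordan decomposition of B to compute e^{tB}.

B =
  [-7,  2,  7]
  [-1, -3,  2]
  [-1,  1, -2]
e^{tB} =
  [-3*t*exp(-4*t) + exp(-4*t), 3*t^2*exp(-4*t)/2 + 2*t*exp(-4*t), -3*t^2*exp(-4*t)/2 + 7*t*exp(-4*t)]
  [-t*exp(-4*t), t^2*exp(-4*t)/2 + t*exp(-4*t) + exp(-4*t), -t^2*exp(-4*t)/2 + 2*t*exp(-4*t)]
  [-t*exp(-4*t), t^2*exp(-4*t)/2 + t*exp(-4*t), -t^2*exp(-4*t)/2 + 2*t*exp(-4*t) + exp(-4*t)]

Strategy: write B = P · J · P⁻¹ where J is a Jordan canonical form, so e^{tB} = P · e^{tJ} · P⁻¹, and e^{tJ} can be computed block-by-block.

B has Jordan form
J =
  [-4,  1,  0]
  [ 0, -4,  1]
  [ 0,  0, -4]
(up to reordering of blocks).

Per-block formulas:
  For a 3×3 Jordan block J_3(-4): exp(t · J_3(-4)) = e^(-4t)·(I + t·N + (t^2/2)·N^2), where N is the 3×3 nilpotent shift.

After assembling e^{tJ} and conjugating by P, we get:

e^{tB} =
  [-3*t*exp(-4*t) + exp(-4*t), 3*t^2*exp(-4*t)/2 + 2*t*exp(-4*t), -3*t^2*exp(-4*t)/2 + 7*t*exp(-4*t)]
  [-t*exp(-4*t), t^2*exp(-4*t)/2 + t*exp(-4*t) + exp(-4*t), -t^2*exp(-4*t)/2 + 2*t*exp(-4*t)]
  [-t*exp(-4*t), t^2*exp(-4*t)/2 + t*exp(-4*t), -t^2*exp(-4*t)/2 + 2*t*exp(-4*t) + exp(-4*t)]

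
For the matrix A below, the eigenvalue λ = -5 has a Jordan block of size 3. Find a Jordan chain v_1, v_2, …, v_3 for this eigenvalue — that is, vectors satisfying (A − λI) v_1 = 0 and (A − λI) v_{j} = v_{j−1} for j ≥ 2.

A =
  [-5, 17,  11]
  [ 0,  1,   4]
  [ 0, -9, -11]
A Jordan chain for λ = -5 of length 3:
v_1 = (3, 0, 0)ᵀ
v_2 = (17, 6, -9)ᵀ
v_3 = (0, 1, 0)ᵀ

Let N = A − (-5)·I. We want v_3 with N^3 v_3 = 0 but N^2 v_3 ≠ 0; then v_{j-1} := N · v_j for j = 3, …, 2.

Pick v_3 = (0, 1, 0)ᵀ.
Then v_2 = N · v_3 = (17, 6, -9)ᵀ.
Then v_1 = N · v_2 = (3, 0, 0)ᵀ.

Sanity check: (A − (-5)·I) v_1 = (0, 0, 0)ᵀ = 0. ✓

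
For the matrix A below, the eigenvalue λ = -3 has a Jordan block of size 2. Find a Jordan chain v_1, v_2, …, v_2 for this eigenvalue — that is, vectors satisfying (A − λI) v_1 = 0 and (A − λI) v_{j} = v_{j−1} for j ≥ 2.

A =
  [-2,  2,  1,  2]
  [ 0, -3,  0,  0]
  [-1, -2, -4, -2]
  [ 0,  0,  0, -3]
A Jordan chain for λ = -3 of length 2:
v_1 = (1, 0, -1, 0)ᵀ
v_2 = (1, 0, 0, 0)ᵀ

Let N = A − (-3)·I. We want v_2 with N^2 v_2 = 0 but N^1 v_2 ≠ 0; then v_{j-1} := N · v_j for j = 2, …, 2.

Pick v_2 = (1, 0, 0, 0)ᵀ.
Then v_1 = N · v_2 = (1, 0, -1, 0)ᵀ.

Sanity check: (A − (-3)·I) v_1 = (0, 0, 0, 0)ᵀ = 0. ✓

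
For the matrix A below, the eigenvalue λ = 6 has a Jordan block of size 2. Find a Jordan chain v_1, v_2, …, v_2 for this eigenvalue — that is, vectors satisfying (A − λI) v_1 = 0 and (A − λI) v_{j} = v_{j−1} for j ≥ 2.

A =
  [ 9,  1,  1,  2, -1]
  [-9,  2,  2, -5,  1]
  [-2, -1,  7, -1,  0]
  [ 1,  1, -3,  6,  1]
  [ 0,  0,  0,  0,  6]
A Jordan chain for λ = 6 of length 2:
v_1 = (3, -9, -2, 1, 0)ᵀ
v_2 = (1, 0, 0, 0, 0)ᵀ

Let N = A − (6)·I. We want v_2 with N^2 v_2 = 0 but N^1 v_2 ≠ 0; then v_{j-1} := N · v_j for j = 2, …, 2.

Pick v_2 = (1, 0, 0, 0, 0)ᵀ.
Then v_1 = N · v_2 = (3, -9, -2, 1, 0)ᵀ.

Sanity check: (A − (6)·I) v_1 = (0, 0, 0, 0, 0)ᵀ = 0. ✓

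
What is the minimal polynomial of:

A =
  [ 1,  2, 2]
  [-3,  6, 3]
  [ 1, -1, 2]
x^2 - 6*x + 9

The characteristic polynomial is χ_A(x) = (x - 3)^3, so the eigenvalues are known. The minimal polynomial is
  m_A(x) = Π_λ (x − λ)^{k_λ}
where k_λ is the size of the *largest* Jordan block for λ (equivalently, the smallest k with (A − λI)^k v = 0 for every generalised eigenvector v of λ).

  λ = 3: largest Jordan block has size 2, contributing (x − 3)^2

So m_A(x) = (x - 3)^2 = x^2 - 6*x + 9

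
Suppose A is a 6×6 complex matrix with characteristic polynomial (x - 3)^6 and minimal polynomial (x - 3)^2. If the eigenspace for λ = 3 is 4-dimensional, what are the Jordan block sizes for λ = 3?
Block sizes for λ = 3: [2, 2, 1, 1]

Step 1 — from the characteristic polynomial, algebraic multiplicity of λ = 3 is 6. From dim ker(A − (3)·I) = 4, there are exactly 4 Jordan blocks for λ = 3.
Step 2 — from the minimal polynomial, the factor (x − 3)^2 tells us the largest block for λ = 3 has size 2.
Step 3 — with total size 6, 4 blocks, and largest block 2, the block sizes (in nonincreasing order) are [2, 2, 1, 1].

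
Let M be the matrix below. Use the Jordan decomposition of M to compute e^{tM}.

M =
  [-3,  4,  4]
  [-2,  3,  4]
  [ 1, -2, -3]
e^{tM} =
  [-2*t*exp(-t) + exp(-t), 4*t*exp(-t), 4*t*exp(-t)]
  [-2*t*exp(-t), 4*t*exp(-t) + exp(-t), 4*t*exp(-t)]
  [t*exp(-t), -2*t*exp(-t), -2*t*exp(-t) + exp(-t)]

Strategy: write M = P · J · P⁻¹ where J is a Jordan canonical form, so e^{tM} = P · e^{tJ} · P⁻¹, and e^{tJ} can be computed block-by-block.

M has Jordan form
J =
  [-1,  1,  0]
  [ 0, -1,  0]
  [ 0,  0, -1]
(up to reordering of blocks).

Per-block formulas:
  For a 2×2 Jordan block J_2(-1): exp(t · J_2(-1)) = e^(-1t)·(I + t·N), where N is the 2×2 nilpotent shift.
  For a 1×1 block at λ = -1: exp(t · [-1]) = [e^(-1t)].

After assembling e^{tJ} and conjugating by P, we get:

e^{tM} =
  [-2*t*exp(-t) + exp(-t), 4*t*exp(-t), 4*t*exp(-t)]
  [-2*t*exp(-t), 4*t*exp(-t) + exp(-t), 4*t*exp(-t)]
  [t*exp(-t), -2*t*exp(-t), -2*t*exp(-t) + exp(-t)]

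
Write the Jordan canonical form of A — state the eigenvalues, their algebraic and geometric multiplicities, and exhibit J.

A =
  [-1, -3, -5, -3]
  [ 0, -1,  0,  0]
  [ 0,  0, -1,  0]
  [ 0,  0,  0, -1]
J_2(-1) ⊕ J_1(-1) ⊕ J_1(-1)

The characteristic polynomial is
  det(x·I − A) = x^4 + 4*x^3 + 6*x^2 + 4*x + 1 = (x + 1)^4

Eigenvalues and multiplicities (the geometric multiplicity of λ is n − rank(A − λI), which equals the number of Jordan blocks for λ):
  λ = -1: algebraic multiplicity = 4, geometric multiplicity = 3

Determining the block sizes for each eigenvalue:
  λ = -1: 3 blocks summing to 4 forces exactly one block of size 2 and the rest size 1 → block sizes [2, 1, 1]

Assembling the blocks gives a Jordan form
J =
  [-1,  1,  0,  0]
  [ 0, -1,  0,  0]
  [ 0,  0, -1,  0]
  [ 0,  0,  0, -1]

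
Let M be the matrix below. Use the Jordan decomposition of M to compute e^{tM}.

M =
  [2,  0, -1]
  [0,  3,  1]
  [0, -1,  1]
e^{tM} =
  [exp(2*t), t^2*exp(2*t)/2, t^2*exp(2*t)/2 - t*exp(2*t)]
  [0, t*exp(2*t) + exp(2*t), t*exp(2*t)]
  [0, -t*exp(2*t), -t*exp(2*t) + exp(2*t)]

Strategy: write M = P · J · P⁻¹ where J is a Jordan canonical form, so e^{tM} = P · e^{tJ} · P⁻¹, and e^{tJ} can be computed block-by-block.

M has Jordan form
J =
  [2, 1, 0]
  [0, 2, 1]
  [0, 0, 2]
(up to reordering of blocks).

Per-block formulas:
  For a 3×3 Jordan block J_3(2): exp(t · J_3(2)) = e^(2t)·(I + t·N + (t^2/2)·N^2), where N is the 3×3 nilpotent shift.

After assembling e^{tJ} and conjugating by P, we get:

e^{tM} =
  [exp(2*t), t^2*exp(2*t)/2, t^2*exp(2*t)/2 - t*exp(2*t)]
  [0, t*exp(2*t) + exp(2*t), t*exp(2*t)]
  [0, -t*exp(2*t), -t*exp(2*t) + exp(2*t)]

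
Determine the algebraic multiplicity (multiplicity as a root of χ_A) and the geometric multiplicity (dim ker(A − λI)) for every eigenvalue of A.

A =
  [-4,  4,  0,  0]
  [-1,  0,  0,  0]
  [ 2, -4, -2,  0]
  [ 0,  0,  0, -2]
λ = -2: alg = 4, geom = 3

Step 1 — factor the characteristic polynomial to read off the algebraic multiplicities:
  χ_A(x) = (x + 2)^4

Step 2 — compute geometric multiplicities via the rank-nullity identity g(λ) = n − rank(A − λI):
  rank(A − (-2)·I) = 1, so dim ker(A − (-2)·I) = n − 1 = 3

Summary:
  λ = -2: algebraic multiplicity = 4, geometric multiplicity = 3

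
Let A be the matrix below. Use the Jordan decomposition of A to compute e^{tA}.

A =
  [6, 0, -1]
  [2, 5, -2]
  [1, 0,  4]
e^{tA} =
  [t*exp(5*t) + exp(5*t), 0, -t*exp(5*t)]
  [2*t*exp(5*t), exp(5*t), -2*t*exp(5*t)]
  [t*exp(5*t), 0, -t*exp(5*t) + exp(5*t)]

Strategy: write A = P · J · P⁻¹ where J is a Jordan canonical form, so e^{tA} = P · e^{tJ} · P⁻¹, and e^{tJ} can be computed block-by-block.

A has Jordan form
J =
  [5, 1, 0]
  [0, 5, 0]
  [0, 0, 5]
(up to reordering of blocks).

Per-block formulas:
  For a 1×1 block at λ = 5: exp(t · [5]) = [e^(5t)].
  For a 2×2 Jordan block J_2(5): exp(t · J_2(5)) = e^(5t)·(I + t·N), where N is the 2×2 nilpotent shift.

After assembling e^{tJ} and conjugating by P, we get:

e^{tA} =
  [t*exp(5*t) + exp(5*t), 0, -t*exp(5*t)]
  [2*t*exp(5*t), exp(5*t), -2*t*exp(5*t)]
  [t*exp(5*t), 0, -t*exp(5*t) + exp(5*t)]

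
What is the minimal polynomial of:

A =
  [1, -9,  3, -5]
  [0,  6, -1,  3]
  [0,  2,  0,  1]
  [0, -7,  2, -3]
x^3 - 3*x^2 + 3*x - 1

The characteristic polynomial is χ_A(x) = (x - 1)^4, so the eigenvalues are known. The minimal polynomial is
  m_A(x) = Π_λ (x − λ)^{k_λ}
where k_λ is the size of the *largest* Jordan block for λ (equivalently, the smallest k with (A − λI)^k v = 0 for every generalised eigenvector v of λ).

  λ = 1: largest Jordan block has size 3, contributing (x − 1)^3

So m_A(x) = (x - 1)^3 = x^3 - 3*x^2 + 3*x - 1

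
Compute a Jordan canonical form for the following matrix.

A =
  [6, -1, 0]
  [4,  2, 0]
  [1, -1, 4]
J_3(4)

The characteristic polynomial is
  det(x·I − A) = x^3 - 12*x^2 + 48*x - 64 = (x - 4)^3

Eigenvalues and multiplicities (the geometric multiplicity of λ is n − rank(A − λI), which equals the number of Jordan blocks for λ):
  λ = 4: algebraic multiplicity = 3, geometric multiplicity = 1

Determining the block sizes for each eigenvalue:
  λ = 4: one block (gm = 1), so the single block has size am = 3 → block sizes [3]

Assembling the blocks gives a Jordan form
J =
  [4, 1, 0]
  [0, 4, 1]
  [0, 0, 4]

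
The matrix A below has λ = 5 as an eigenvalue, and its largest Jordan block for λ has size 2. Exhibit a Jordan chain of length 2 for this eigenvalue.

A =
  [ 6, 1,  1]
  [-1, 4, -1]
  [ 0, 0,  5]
A Jordan chain for λ = 5 of length 2:
v_1 = (1, -1, 0)ᵀ
v_2 = (1, 0, 0)ᵀ

Let N = A − (5)·I. We want v_2 with N^2 v_2 = 0 but N^1 v_2 ≠ 0; then v_{j-1} := N · v_j for j = 2, …, 2.

Pick v_2 = (1, 0, 0)ᵀ.
Then v_1 = N · v_2 = (1, -1, 0)ᵀ.

Sanity check: (A − (5)·I) v_1 = (0, 0, 0)ᵀ = 0. ✓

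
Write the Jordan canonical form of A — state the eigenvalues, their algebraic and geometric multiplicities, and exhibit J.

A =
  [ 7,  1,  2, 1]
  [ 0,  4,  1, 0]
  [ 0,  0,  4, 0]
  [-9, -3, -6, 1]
J_3(4) ⊕ J_1(4)

The characteristic polynomial is
  det(x·I − A) = x^4 - 16*x^3 + 96*x^2 - 256*x + 256 = (x - 4)^4

Eigenvalues and multiplicities (the geometric multiplicity of λ is n − rank(A − λI), which equals the number of Jordan blocks for λ):
  λ = 4: algebraic multiplicity = 4, geometric multiplicity = 2

Determining the block sizes for each eigenvalue:
  λ = 4: with am = 4 and gm = 2, the partition is not yet determined (e.g. several partitions of 4 into 2 parts exist). Let N = A − (4)·I. Computing rank(N^1) = 2, rank(N^2) = 1, rank(N^3) = 0; the number of blocks of size ≥ j is rank(N^{j−1}) − rank(N^j), giving [2, 1, 1]. So we have 1 block(s) of size 3, 1 block(s) of size 1 → block sizes [3, 1]

Assembling the blocks gives a Jordan form
J =
  [4, 1, 0, 0]
  [0, 4, 1, 0]
  [0, 0, 4, 0]
  [0, 0, 0, 4]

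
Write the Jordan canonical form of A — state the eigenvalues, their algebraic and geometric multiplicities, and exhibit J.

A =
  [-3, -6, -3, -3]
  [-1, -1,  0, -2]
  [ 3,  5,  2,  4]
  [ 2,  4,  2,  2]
J_3(0) ⊕ J_1(0)

The characteristic polynomial is
  det(x·I − A) = x^4

Eigenvalues and multiplicities (the geometric multiplicity of λ is n − rank(A − λI), which equals the number of Jordan blocks for λ):
  λ = 0: algebraic multiplicity = 4, geometric multiplicity = 2

Determining the block sizes for each eigenvalue:
  λ = 0: with am = 4 and gm = 2, the partition is not yet determined (e.g. several partitions of 4 into 2 parts exist). Let N = A − (0)·I. Computing rank(N^1) = 2, rank(N^2) = 1, rank(N^3) = 0; the number of blocks of size ≥ j is rank(N^{j−1}) − rank(N^j), giving [2, 1, 1]. So we have 1 block(s) of size 3, 1 block(s) of size 1 → block sizes [3, 1]

Assembling the blocks gives a Jordan form
J =
  [0, 1, 0, 0]
  [0, 0, 1, 0]
  [0, 0, 0, 0]
  [0, 0, 0, 0]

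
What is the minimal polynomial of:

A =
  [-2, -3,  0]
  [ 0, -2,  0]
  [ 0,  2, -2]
x^2 + 4*x + 4

The characteristic polynomial is χ_A(x) = (x + 2)^3, so the eigenvalues are known. The minimal polynomial is
  m_A(x) = Π_λ (x − λ)^{k_λ}
where k_λ is the size of the *largest* Jordan block for λ (equivalently, the smallest k with (A − λI)^k v = 0 for every generalised eigenvector v of λ).

  λ = -2: largest Jordan block has size 2, contributing (x + 2)^2

So m_A(x) = (x + 2)^2 = x^2 + 4*x + 4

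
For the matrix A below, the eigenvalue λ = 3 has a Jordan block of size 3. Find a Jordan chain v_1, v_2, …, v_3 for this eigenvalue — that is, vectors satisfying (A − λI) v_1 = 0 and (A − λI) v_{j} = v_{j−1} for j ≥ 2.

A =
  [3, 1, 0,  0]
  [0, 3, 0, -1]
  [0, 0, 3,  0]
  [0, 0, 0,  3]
A Jordan chain for λ = 3 of length 3:
v_1 = (-1, 0, 0, 0)ᵀ
v_2 = (0, -1, 0, 0)ᵀ
v_3 = (0, 0, 0, 1)ᵀ

Let N = A − (3)·I. We want v_3 with N^3 v_3 = 0 but N^2 v_3 ≠ 0; then v_{j-1} := N · v_j for j = 3, …, 2.

Pick v_3 = (0, 0, 0, 1)ᵀ.
Then v_2 = N · v_3 = (0, -1, 0, 0)ᵀ.
Then v_1 = N · v_2 = (-1, 0, 0, 0)ᵀ.

Sanity check: (A − (3)·I) v_1 = (0, 0, 0, 0)ᵀ = 0. ✓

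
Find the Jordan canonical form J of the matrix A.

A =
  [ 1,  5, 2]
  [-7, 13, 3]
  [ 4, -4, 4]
J_3(6)

The characteristic polynomial is
  det(x·I − A) = x^3 - 18*x^2 + 108*x - 216 = (x - 6)^3

Eigenvalues and multiplicities (the geometric multiplicity of λ is n − rank(A − λI), which equals the number of Jordan blocks for λ):
  λ = 6: algebraic multiplicity = 3, geometric multiplicity = 1

Determining the block sizes for each eigenvalue:
  λ = 6: one block (gm = 1), so the single block has size am = 3 → block sizes [3]

Assembling the blocks gives a Jordan form
J =
  [6, 1, 0]
  [0, 6, 1]
  [0, 0, 6]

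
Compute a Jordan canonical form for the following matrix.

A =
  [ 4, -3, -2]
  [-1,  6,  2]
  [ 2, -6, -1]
J_2(3) ⊕ J_1(3)

The characteristic polynomial is
  det(x·I − A) = x^3 - 9*x^2 + 27*x - 27 = (x - 3)^3

Eigenvalues and multiplicities (the geometric multiplicity of λ is n − rank(A − λI), which equals the number of Jordan blocks for λ):
  λ = 3: algebraic multiplicity = 3, geometric multiplicity = 2

Determining the block sizes for each eigenvalue:
  λ = 3: 2 blocks summing to 3 forces exactly one block of size 2 and the rest size 1 → block sizes [2, 1]

Assembling the blocks gives a Jordan form
J =
  [3, 1, 0]
  [0, 3, 0]
  [0, 0, 3]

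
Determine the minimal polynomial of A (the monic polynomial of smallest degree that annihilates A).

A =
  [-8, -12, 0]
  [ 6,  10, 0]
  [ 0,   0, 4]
x^2 - 2*x - 8

The characteristic polynomial is χ_A(x) = (x - 4)^2*(x + 2), so the eigenvalues are known. The minimal polynomial is
  m_A(x) = Π_λ (x − λ)^{k_λ}
where k_λ is the size of the *largest* Jordan block for λ (equivalently, the smallest k with (A − λI)^k v = 0 for every generalised eigenvector v of λ).

  λ = -2: largest Jordan block has size 1, contributing (x + 2)
  λ = 4: largest Jordan block has size 1, contributing (x − 4)

So m_A(x) = (x - 4)*(x + 2) = x^2 - 2*x - 8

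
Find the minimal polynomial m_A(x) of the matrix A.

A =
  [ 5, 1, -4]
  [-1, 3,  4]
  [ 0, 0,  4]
x^2 - 8*x + 16

The characteristic polynomial is χ_A(x) = (x - 4)^3, so the eigenvalues are known. The minimal polynomial is
  m_A(x) = Π_λ (x − λ)^{k_λ}
where k_λ is the size of the *largest* Jordan block for λ (equivalently, the smallest k with (A − λI)^k v = 0 for every generalised eigenvector v of λ).

  λ = 4: largest Jordan block has size 2, contributing (x − 4)^2

So m_A(x) = (x - 4)^2 = x^2 - 8*x + 16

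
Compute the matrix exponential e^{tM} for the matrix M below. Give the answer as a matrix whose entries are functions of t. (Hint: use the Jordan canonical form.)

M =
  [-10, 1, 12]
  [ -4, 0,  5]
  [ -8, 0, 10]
e^{tM} =
  [1 - 10*t, -5*t^2 + t, 5*t^2/2 + 12*t]
  [-4*t, 1 - 2*t^2, t^2 + 5*t]
  [-8*t, -4*t^2, 2*t^2 + 10*t + 1]

Strategy: write M = P · J · P⁻¹ where J is a Jordan canonical form, so e^{tM} = P · e^{tJ} · P⁻¹, and e^{tJ} can be computed block-by-block.

M has Jordan form
J =
  [0, 1, 0]
  [0, 0, 1]
  [0, 0, 0]
(up to reordering of blocks).

Per-block formulas:
  For a 3×3 Jordan block J_3(0): exp(t · J_3(0)) = e^(0t)·(I + t·N + (t^2/2)·N^2), where N is the 3×3 nilpotent shift.

After assembling e^{tJ} and conjugating by P, we get:

e^{tM} =
  [1 - 10*t, -5*t^2 + t, 5*t^2/2 + 12*t]
  [-4*t, 1 - 2*t^2, t^2 + 5*t]
  [-8*t, -4*t^2, 2*t^2 + 10*t + 1]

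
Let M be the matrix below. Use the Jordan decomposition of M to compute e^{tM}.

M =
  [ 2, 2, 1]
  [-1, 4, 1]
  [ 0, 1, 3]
e^{tM} =
  [-t^2*exp(3*t)/2 - t*exp(3*t) + exp(3*t), t^2*exp(3*t)/2 + 2*t*exp(3*t), t^2*exp(3*t)/2 + t*exp(3*t)]
  [-t*exp(3*t), t*exp(3*t) + exp(3*t), t*exp(3*t)]
  [-t^2*exp(3*t)/2, t^2*exp(3*t)/2 + t*exp(3*t), t^2*exp(3*t)/2 + exp(3*t)]

Strategy: write M = P · J · P⁻¹ where J is a Jordan canonical form, so e^{tM} = P · e^{tJ} · P⁻¹, and e^{tJ} can be computed block-by-block.

M has Jordan form
J =
  [3, 1, 0]
  [0, 3, 1]
  [0, 0, 3]
(up to reordering of blocks).

Per-block formulas:
  For a 3×3 Jordan block J_3(3): exp(t · J_3(3)) = e^(3t)·(I + t·N + (t^2/2)·N^2), where N is the 3×3 nilpotent shift.

After assembling e^{tJ} and conjugating by P, we get:

e^{tM} =
  [-t^2*exp(3*t)/2 - t*exp(3*t) + exp(3*t), t^2*exp(3*t)/2 + 2*t*exp(3*t), t^2*exp(3*t)/2 + t*exp(3*t)]
  [-t*exp(3*t), t*exp(3*t) + exp(3*t), t*exp(3*t)]
  [-t^2*exp(3*t)/2, t^2*exp(3*t)/2 + t*exp(3*t), t^2*exp(3*t)/2 + exp(3*t)]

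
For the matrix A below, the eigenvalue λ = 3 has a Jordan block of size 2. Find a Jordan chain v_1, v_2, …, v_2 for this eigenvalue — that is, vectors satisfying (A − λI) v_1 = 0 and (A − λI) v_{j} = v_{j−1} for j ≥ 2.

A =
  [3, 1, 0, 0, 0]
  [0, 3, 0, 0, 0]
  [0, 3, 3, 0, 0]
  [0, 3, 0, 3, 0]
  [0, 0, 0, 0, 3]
A Jordan chain for λ = 3 of length 2:
v_1 = (1, 0, 3, 3, 0)ᵀ
v_2 = (0, 1, 0, 0, 0)ᵀ

Let N = A − (3)·I. We want v_2 with N^2 v_2 = 0 but N^1 v_2 ≠ 0; then v_{j-1} := N · v_j for j = 2, …, 2.

Pick v_2 = (0, 1, 0, 0, 0)ᵀ.
Then v_1 = N · v_2 = (1, 0, 3, 3, 0)ᵀ.

Sanity check: (A − (3)·I) v_1 = (0, 0, 0, 0, 0)ᵀ = 0. ✓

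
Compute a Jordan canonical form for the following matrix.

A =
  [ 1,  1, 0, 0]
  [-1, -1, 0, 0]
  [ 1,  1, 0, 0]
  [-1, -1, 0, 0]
J_2(0) ⊕ J_1(0) ⊕ J_1(0)

The characteristic polynomial is
  det(x·I − A) = x^4

Eigenvalues and multiplicities (the geometric multiplicity of λ is n − rank(A − λI), which equals the number of Jordan blocks for λ):
  λ = 0: algebraic multiplicity = 4, geometric multiplicity = 3

Determining the block sizes for each eigenvalue:
  λ = 0: 3 blocks summing to 4 forces exactly one block of size 2 and the rest size 1 → block sizes [2, 1, 1]

Assembling the blocks gives a Jordan form
J =
  [0, 1, 0, 0]
  [0, 0, 0, 0]
  [0, 0, 0, 0]
  [0, 0, 0, 0]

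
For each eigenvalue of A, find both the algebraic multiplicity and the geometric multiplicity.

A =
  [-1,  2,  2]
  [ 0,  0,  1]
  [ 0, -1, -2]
λ = -1: alg = 3, geom = 2

Step 1 — factor the characteristic polynomial to read off the algebraic multiplicities:
  χ_A(x) = (x + 1)^3

Step 2 — compute geometric multiplicities via the rank-nullity identity g(λ) = n − rank(A − λI):
  rank(A − (-1)·I) = 1, so dim ker(A − (-1)·I) = n − 1 = 2

Summary:
  λ = -1: algebraic multiplicity = 3, geometric multiplicity = 2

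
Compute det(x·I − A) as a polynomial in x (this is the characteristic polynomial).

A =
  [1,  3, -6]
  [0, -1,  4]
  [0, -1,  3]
x^3 - 3*x^2 + 3*x - 1

Expanding det(x·I − A) (e.g. by cofactor expansion or by noting that A is similar to its Jordan form J, which has the same characteristic polynomial as A) gives
  χ_A(x) = x^3 - 3*x^2 + 3*x - 1
which factors as (x - 1)^3. The eigenvalues (with algebraic multiplicities) are λ = 1 with multiplicity 3.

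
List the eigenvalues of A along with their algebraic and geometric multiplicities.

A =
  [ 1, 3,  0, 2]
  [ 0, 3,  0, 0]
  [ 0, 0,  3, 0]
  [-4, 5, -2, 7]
λ = 3: alg = 3, geom = 2; λ = 5: alg = 1, geom = 1

Step 1 — factor the characteristic polynomial to read off the algebraic multiplicities:
  χ_A(x) = (x - 5)*(x - 3)^3

Step 2 — compute geometric multiplicities via the rank-nullity identity g(λ) = n − rank(A − λI):
  rank(A − (3)·I) = 2, so dim ker(A − (3)·I) = n − 2 = 2
  rank(A − (5)·I) = 3, so dim ker(A − (5)·I) = n − 3 = 1

Summary:
  λ = 3: algebraic multiplicity = 3, geometric multiplicity = 2
  λ = 5: algebraic multiplicity = 1, geometric multiplicity = 1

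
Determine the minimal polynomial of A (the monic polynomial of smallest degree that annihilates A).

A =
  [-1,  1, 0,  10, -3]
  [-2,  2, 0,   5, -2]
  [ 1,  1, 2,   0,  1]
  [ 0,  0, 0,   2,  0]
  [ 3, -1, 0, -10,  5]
x^3 - 6*x^2 + 12*x - 8

The characteristic polynomial is χ_A(x) = (x - 2)^5, so the eigenvalues are known. The minimal polynomial is
  m_A(x) = Π_λ (x − λ)^{k_λ}
where k_λ is the size of the *largest* Jordan block for λ (equivalently, the smallest k with (A − λI)^k v = 0 for every generalised eigenvector v of λ).

  λ = 2: largest Jordan block has size 3, contributing (x − 2)^3

So m_A(x) = (x - 2)^3 = x^3 - 6*x^2 + 12*x - 8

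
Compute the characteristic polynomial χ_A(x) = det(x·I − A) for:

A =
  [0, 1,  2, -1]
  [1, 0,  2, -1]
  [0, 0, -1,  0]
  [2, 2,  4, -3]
x^4 + 4*x^3 + 6*x^2 + 4*x + 1

Expanding det(x·I − A) (e.g. by cofactor expansion or by noting that A is similar to its Jordan form J, which has the same characteristic polynomial as A) gives
  χ_A(x) = x^4 + 4*x^3 + 6*x^2 + 4*x + 1
which factors as (x + 1)^4. The eigenvalues (with algebraic multiplicities) are λ = -1 with multiplicity 4.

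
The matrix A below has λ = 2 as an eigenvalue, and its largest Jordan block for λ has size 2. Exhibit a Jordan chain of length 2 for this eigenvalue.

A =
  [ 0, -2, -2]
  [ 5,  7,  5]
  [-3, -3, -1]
A Jordan chain for λ = 2 of length 2:
v_1 = (-2, 5, -3)ᵀ
v_2 = (1, 0, 0)ᵀ

Let N = A − (2)·I. We want v_2 with N^2 v_2 = 0 but N^1 v_2 ≠ 0; then v_{j-1} := N · v_j for j = 2, …, 2.

Pick v_2 = (1, 0, 0)ᵀ.
Then v_1 = N · v_2 = (-2, 5, -3)ᵀ.

Sanity check: (A − (2)·I) v_1 = (0, 0, 0)ᵀ = 0. ✓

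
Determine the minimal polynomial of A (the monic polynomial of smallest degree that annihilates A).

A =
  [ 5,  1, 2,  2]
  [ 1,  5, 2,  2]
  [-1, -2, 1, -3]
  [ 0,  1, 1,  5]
x^2 - 8*x + 16

The characteristic polynomial is χ_A(x) = (x - 4)^4, so the eigenvalues are known. The minimal polynomial is
  m_A(x) = Π_λ (x − λ)^{k_λ}
where k_λ is the size of the *largest* Jordan block for λ (equivalently, the smallest k with (A − λI)^k v = 0 for every generalised eigenvector v of λ).

  λ = 4: largest Jordan block has size 2, contributing (x − 4)^2

So m_A(x) = (x - 4)^2 = x^2 - 8*x + 16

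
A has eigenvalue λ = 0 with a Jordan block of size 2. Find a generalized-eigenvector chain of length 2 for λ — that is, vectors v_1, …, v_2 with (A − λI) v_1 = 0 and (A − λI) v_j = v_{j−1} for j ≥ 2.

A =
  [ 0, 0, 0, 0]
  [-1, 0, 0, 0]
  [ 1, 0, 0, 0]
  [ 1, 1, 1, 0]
A Jordan chain for λ = 0 of length 2:
v_1 = (0, -1, 1, 1)ᵀ
v_2 = (1, 0, 0, 0)ᵀ

Let N = A − (0)·I. We want v_2 with N^2 v_2 = 0 but N^1 v_2 ≠ 0; then v_{j-1} := N · v_j for j = 2, …, 2.

Pick v_2 = (1, 0, 0, 0)ᵀ.
Then v_1 = N · v_2 = (0, -1, 1, 1)ᵀ.

Sanity check: (A − (0)·I) v_1 = (0, 0, 0, 0)ᵀ = 0. ✓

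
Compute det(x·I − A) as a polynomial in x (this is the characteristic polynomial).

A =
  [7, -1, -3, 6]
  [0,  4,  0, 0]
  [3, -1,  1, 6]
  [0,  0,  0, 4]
x^4 - 16*x^3 + 96*x^2 - 256*x + 256

Expanding det(x·I − A) (e.g. by cofactor expansion or by noting that A is similar to its Jordan form J, which has the same characteristic polynomial as A) gives
  χ_A(x) = x^4 - 16*x^3 + 96*x^2 - 256*x + 256
which factors as (x - 4)^4. The eigenvalues (with algebraic multiplicities) are λ = 4 with multiplicity 4.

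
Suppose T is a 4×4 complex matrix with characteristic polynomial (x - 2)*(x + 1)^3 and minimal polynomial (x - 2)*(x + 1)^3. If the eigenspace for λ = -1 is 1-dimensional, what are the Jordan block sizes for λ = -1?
Block sizes for λ = -1: [3]

Step 1 — from the characteristic polynomial, algebraic multiplicity of λ = -1 is 3. From dim ker(T − (-1)·I) = 1, there are exactly 1 Jordan blocks for λ = -1.
Step 2 — from the minimal polynomial, the factor (x + 1)^3 tells us the largest block for λ = -1 has size 3.
Step 3 — with total size 3, 1 blocks, and largest block 3, the block sizes (in nonincreasing order) are [3].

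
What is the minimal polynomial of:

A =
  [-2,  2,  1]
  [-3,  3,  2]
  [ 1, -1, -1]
x^3

The characteristic polynomial is χ_A(x) = x^3, so the eigenvalues are known. The minimal polynomial is
  m_A(x) = Π_λ (x − λ)^{k_λ}
where k_λ is the size of the *largest* Jordan block for λ (equivalently, the smallest k with (A − λI)^k v = 0 for every generalised eigenvector v of λ).

  λ = 0: largest Jordan block has size 3, contributing (x − 0)^3

So m_A(x) = x^3 = x^3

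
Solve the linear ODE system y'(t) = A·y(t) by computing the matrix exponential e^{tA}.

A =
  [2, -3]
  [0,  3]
e^{tA} =
  [exp(2*t), -3*exp(3*t) + 3*exp(2*t)]
  [0, exp(3*t)]

Strategy: write A = P · J · P⁻¹ where J is a Jordan canonical form, so e^{tA} = P · e^{tJ} · P⁻¹, and e^{tJ} can be computed block-by-block.

A has Jordan form
J =
  [2, 0]
  [0, 3]
(up to reordering of blocks).

Per-block formulas:
  For a 1×1 block at λ = 3: exp(t · [3]) = [e^(3t)].
  For a 1×1 block at λ = 2: exp(t · [2]) = [e^(2t)].

After assembling e^{tJ} and conjugating by P, we get:

e^{tA} =
  [exp(2*t), -3*exp(3*t) + 3*exp(2*t)]
  [0, exp(3*t)]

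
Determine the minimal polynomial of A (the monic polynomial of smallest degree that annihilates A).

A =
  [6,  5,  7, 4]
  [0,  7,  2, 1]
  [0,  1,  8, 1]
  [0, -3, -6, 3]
x^2 - 12*x + 36

The characteristic polynomial is χ_A(x) = (x - 6)^4, so the eigenvalues are known. The minimal polynomial is
  m_A(x) = Π_λ (x − λ)^{k_λ}
where k_λ is the size of the *largest* Jordan block for λ (equivalently, the smallest k with (A − λI)^k v = 0 for every generalised eigenvector v of λ).

  λ = 6: largest Jordan block has size 2, contributing (x − 6)^2

So m_A(x) = (x - 6)^2 = x^2 - 12*x + 36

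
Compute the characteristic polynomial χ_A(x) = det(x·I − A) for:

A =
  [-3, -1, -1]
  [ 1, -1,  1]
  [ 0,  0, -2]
x^3 + 6*x^2 + 12*x + 8

Expanding det(x·I − A) (e.g. by cofactor expansion or by noting that A is similar to its Jordan form J, which has the same characteristic polynomial as A) gives
  χ_A(x) = x^3 + 6*x^2 + 12*x + 8
which factors as (x + 2)^3. The eigenvalues (with algebraic multiplicities) are λ = -2 with multiplicity 3.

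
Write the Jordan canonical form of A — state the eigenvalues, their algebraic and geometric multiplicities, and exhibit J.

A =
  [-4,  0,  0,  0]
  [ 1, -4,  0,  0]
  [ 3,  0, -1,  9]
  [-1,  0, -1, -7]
J_2(-4) ⊕ J_2(-4)

The characteristic polynomial is
  det(x·I − A) = x^4 + 16*x^3 + 96*x^2 + 256*x + 256 = (x + 4)^4

Eigenvalues and multiplicities (the geometric multiplicity of λ is n − rank(A − λI), which equals the number of Jordan blocks for λ):
  λ = -4: algebraic multiplicity = 4, geometric multiplicity = 2

Determining the block sizes for each eigenvalue:
  λ = -4: with am = 4 and gm = 2, the partition is not yet determined (e.g. several partitions of 4 into 2 parts exist). Let N = A − (-4)·I. Computing rank(N^1) = 2, rank(N^2) = 0; the number of blocks of size ≥ j is rank(N^{j−1}) − rank(N^j), giving [2, 2]. So we have 2 block(s) of size 2 → block sizes [2, 2]

Assembling the blocks gives a Jordan form
J =
  [-4,  1,  0,  0]
  [ 0, -4,  0,  0]
  [ 0,  0, -4,  1]
  [ 0,  0,  0, -4]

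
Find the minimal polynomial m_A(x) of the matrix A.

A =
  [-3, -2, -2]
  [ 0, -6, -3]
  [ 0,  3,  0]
x^2 + 6*x + 9

The characteristic polynomial is χ_A(x) = (x + 3)^3, so the eigenvalues are known. The minimal polynomial is
  m_A(x) = Π_λ (x − λ)^{k_λ}
where k_λ is the size of the *largest* Jordan block for λ (equivalently, the smallest k with (A − λI)^k v = 0 for every generalised eigenvector v of λ).

  λ = -3: largest Jordan block has size 2, contributing (x + 3)^2

So m_A(x) = (x + 3)^2 = x^2 + 6*x + 9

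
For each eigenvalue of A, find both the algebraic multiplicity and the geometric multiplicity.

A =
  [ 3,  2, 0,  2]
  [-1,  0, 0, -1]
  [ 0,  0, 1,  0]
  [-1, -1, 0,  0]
λ = 1: alg = 4, geom = 3

Step 1 — factor the characteristic polynomial to read off the algebraic multiplicities:
  χ_A(x) = (x - 1)^4

Step 2 — compute geometric multiplicities via the rank-nullity identity g(λ) = n − rank(A − λI):
  rank(A − (1)·I) = 1, so dim ker(A − (1)·I) = n − 1 = 3

Summary:
  λ = 1: algebraic multiplicity = 4, geometric multiplicity = 3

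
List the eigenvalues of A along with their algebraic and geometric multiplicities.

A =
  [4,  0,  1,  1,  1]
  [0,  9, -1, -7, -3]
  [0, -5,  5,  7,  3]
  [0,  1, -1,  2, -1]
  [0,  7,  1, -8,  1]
λ = 4: alg = 4, geom = 2; λ = 5: alg = 1, geom = 1

Step 1 — factor the characteristic polynomial to read off the algebraic multiplicities:
  χ_A(x) = (x - 5)*(x - 4)^4

Step 2 — compute geometric multiplicities via the rank-nullity identity g(λ) = n − rank(A − λI):
  rank(A − (4)·I) = 3, so dim ker(A − (4)·I) = n − 3 = 2
  rank(A − (5)·I) = 4, so dim ker(A − (5)·I) = n − 4 = 1

Summary:
  λ = 4: algebraic multiplicity = 4, geometric multiplicity = 2
  λ = 5: algebraic multiplicity = 1, geometric multiplicity = 1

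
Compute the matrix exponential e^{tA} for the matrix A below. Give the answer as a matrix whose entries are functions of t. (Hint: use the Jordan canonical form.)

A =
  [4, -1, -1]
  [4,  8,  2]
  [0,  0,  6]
e^{tA} =
  [-2*t*exp(6*t) + exp(6*t), -t*exp(6*t), -t*exp(6*t)]
  [4*t*exp(6*t), 2*t*exp(6*t) + exp(6*t), 2*t*exp(6*t)]
  [0, 0, exp(6*t)]

Strategy: write A = P · J · P⁻¹ where J is a Jordan canonical form, so e^{tA} = P · e^{tJ} · P⁻¹, and e^{tJ} can be computed block-by-block.

A has Jordan form
J =
  [6, 1, 0]
  [0, 6, 0]
  [0, 0, 6]
(up to reordering of blocks).

Per-block formulas:
  For a 2×2 Jordan block J_2(6): exp(t · J_2(6)) = e^(6t)·(I + t·N), where N is the 2×2 nilpotent shift.
  For a 1×1 block at λ = 6: exp(t · [6]) = [e^(6t)].

After assembling e^{tJ} and conjugating by P, we get:

e^{tA} =
  [-2*t*exp(6*t) + exp(6*t), -t*exp(6*t), -t*exp(6*t)]
  [4*t*exp(6*t), 2*t*exp(6*t) + exp(6*t), 2*t*exp(6*t)]
  [0, 0, exp(6*t)]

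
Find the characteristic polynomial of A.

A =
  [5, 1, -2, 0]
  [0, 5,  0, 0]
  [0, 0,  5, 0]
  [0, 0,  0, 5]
x^4 - 20*x^3 + 150*x^2 - 500*x + 625

Expanding det(x·I − A) (e.g. by cofactor expansion or by noting that A is similar to its Jordan form J, which has the same characteristic polynomial as A) gives
  χ_A(x) = x^4 - 20*x^3 + 150*x^2 - 500*x + 625
which factors as (x - 5)^4. The eigenvalues (with algebraic multiplicities) are λ = 5 with multiplicity 4.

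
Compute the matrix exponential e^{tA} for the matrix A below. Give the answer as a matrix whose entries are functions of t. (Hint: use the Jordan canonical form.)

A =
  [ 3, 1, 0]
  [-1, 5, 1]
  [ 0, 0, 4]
e^{tA} =
  [-t*exp(4*t) + exp(4*t), t*exp(4*t), t^2*exp(4*t)/2]
  [-t*exp(4*t), t*exp(4*t) + exp(4*t), t^2*exp(4*t)/2 + t*exp(4*t)]
  [0, 0, exp(4*t)]

Strategy: write A = P · J · P⁻¹ where J is a Jordan canonical form, so e^{tA} = P · e^{tJ} · P⁻¹, and e^{tJ} can be computed block-by-block.

A has Jordan form
J =
  [4, 1, 0]
  [0, 4, 1]
  [0, 0, 4]
(up to reordering of blocks).

Per-block formulas:
  For a 3×3 Jordan block J_3(4): exp(t · J_3(4)) = e^(4t)·(I + t·N + (t^2/2)·N^2), where N is the 3×3 nilpotent shift.

After assembling e^{tJ} and conjugating by P, we get:

e^{tA} =
  [-t*exp(4*t) + exp(4*t), t*exp(4*t), t^2*exp(4*t)/2]
  [-t*exp(4*t), t*exp(4*t) + exp(4*t), t^2*exp(4*t)/2 + t*exp(4*t)]
  [0, 0, exp(4*t)]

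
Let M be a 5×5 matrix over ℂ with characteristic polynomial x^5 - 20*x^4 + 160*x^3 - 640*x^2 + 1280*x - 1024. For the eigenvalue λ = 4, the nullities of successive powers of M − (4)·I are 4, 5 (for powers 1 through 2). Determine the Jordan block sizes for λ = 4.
Block sizes for λ = 4: [2, 1, 1, 1]

From the dimensions of kernels of powers, the number of Jordan blocks of size at least j is d_j − d_{j−1} where d_j = dim ker(N^j) (with d_0 = 0). Computing the differences gives [4, 1].
The number of blocks of size exactly k is (#blocks of size ≥ k) − (#blocks of size ≥ k + 1), so the partition is: 3 block(s) of size 1, 1 block(s) of size 2.
In nonincreasing order the block sizes are [2, 1, 1, 1].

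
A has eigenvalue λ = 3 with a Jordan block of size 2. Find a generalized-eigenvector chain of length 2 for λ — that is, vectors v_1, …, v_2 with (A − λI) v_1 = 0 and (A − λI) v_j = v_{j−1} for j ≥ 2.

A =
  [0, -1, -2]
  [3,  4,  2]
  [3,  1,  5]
A Jordan chain for λ = 3 of length 2:
v_1 = (-3, 3, 3)ᵀ
v_2 = (1, 0, 0)ᵀ

Let N = A − (3)·I. We want v_2 with N^2 v_2 = 0 but N^1 v_2 ≠ 0; then v_{j-1} := N · v_j for j = 2, …, 2.

Pick v_2 = (1, 0, 0)ᵀ.
Then v_1 = N · v_2 = (-3, 3, 3)ᵀ.

Sanity check: (A − (3)·I) v_1 = (0, 0, 0)ᵀ = 0. ✓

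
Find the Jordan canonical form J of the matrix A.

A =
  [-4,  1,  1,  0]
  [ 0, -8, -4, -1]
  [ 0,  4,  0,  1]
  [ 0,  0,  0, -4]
J_2(-4) ⊕ J_2(-4)

The characteristic polynomial is
  det(x·I − A) = x^4 + 16*x^3 + 96*x^2 + 256*x + 256 = (x + 4)^4

Eigenvalues and multiplicities (the geometric multiplicity of λ is n − rank(A − λI), which equals the number of Jordan blocks for λ):
  λ = -4: algebraic multiplicity = 4, geometric multiplicity = 2

Determining the block sizes for each eigenvalue:
  λ = -4: with am = 4 and gm = 2, the partition is not yet determined (e.g. several partitions of 4 into 2 parts exist). Let N = A − (-4)·I. Computing rank(N^1) = 2, rank(N^2) = 0; the number of blocks of size ≥ j is rank(N^{j−1}) − rank(N^j), giving [2, 2]. So we have 2 block(s) of size 2 → block sizes [2, 2]

Assembling the blocks gives a Jordan form
J =
  [-4,  1,  0,  0]
  [ 0, -4,  0,  0]
  [ 0,  0, -4,  1]
  [ 0,  0,  0, -4]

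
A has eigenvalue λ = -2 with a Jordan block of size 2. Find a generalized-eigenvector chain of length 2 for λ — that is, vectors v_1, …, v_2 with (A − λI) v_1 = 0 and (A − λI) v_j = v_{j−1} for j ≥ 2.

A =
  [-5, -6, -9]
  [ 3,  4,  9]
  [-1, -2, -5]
A Jordan chain for λ = -2 of length 2:
v_1 = (-3, 3, -1)ᵀ
v_2 = (1, 0, 0)ᵀ

Let N = A − (-2)·I. We want v_2 with N^2 v_2 = 0 but N^1 v_2 ≠ 0; then v_{j-1} := N · v_j for j = 2, …, 2.

Pick v_2 = (1, 0, 0)ᵀ.
Then v_1 = N · v_2 = (-3, 3, -1)ᵀ.

Sanity check: (A − (-2)·I) v_1 = (0, 0, 0)ᵀ = 0. ✓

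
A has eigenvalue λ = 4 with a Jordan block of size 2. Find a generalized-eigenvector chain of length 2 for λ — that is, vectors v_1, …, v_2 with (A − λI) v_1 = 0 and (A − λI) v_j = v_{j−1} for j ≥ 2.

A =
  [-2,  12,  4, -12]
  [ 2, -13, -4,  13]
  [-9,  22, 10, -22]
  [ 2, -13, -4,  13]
A Jordan chain for λ = 4 of length 2:
v_1 = (4, -4, 6, -4)ᵀ
v_2 = (0, 0, 1, 0)ᵀ

Let N = A − (4)·I. We want v_2 with N^2 v_2 = 0 but N^1 v_2 ≠ 0; then v_{j-1} := N · v_j for j = 2, …, 2.

Pick v_2 = (0, 0, 1, 0)ᵀ.
Then v_1 = N · v_2 = (4, -4, 6, -4)ᵀ.

Sanity check: (A − (4)·I) v_1 = (0, 0, 0, 0)ᵀ = 0. ✓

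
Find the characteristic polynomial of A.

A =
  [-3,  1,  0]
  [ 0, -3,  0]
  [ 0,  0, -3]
x^3 + 9*x^2 + 27*x + 27

Expanding det(x·I − A) (e.g. by cofactor expansion or by noting that A is similar to its Jordan form J, which has the same characteristic polynomial as A) gives
  χ_A(x) = x^3 + 9*x^2 + 27*x + 27
which factors as (x + 3)^3. The eigenvalues (with algebraic multiplicities) are λ = -3 with multiplicity 3.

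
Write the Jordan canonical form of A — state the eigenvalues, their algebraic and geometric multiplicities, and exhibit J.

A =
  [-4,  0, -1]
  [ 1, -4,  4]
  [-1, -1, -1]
J_3(-3)

The characteristic polynomial is
  det(x·I − A) = x^3 + 9*x^2 + 27*x + 27 = (x + 3)^3

Eigenvalues and multiplicities (the geometric multiplicity of λ is n − rank(A − λI), which equals the number of Jordan blocks for λ):
  λ = -3: algebraic multiplicity = 3, geometric multiplicity = 1

Determining the block sizes for each eigenvalue:
  λ = -3: one block (gm = 1), so the single block has size am = 3 → block sizes [3]

Assembling the blocks gives a Jordan form
J =
  [-3,  1,  0]
  [ 0, -3,  1]
  [ 0,  0, -3]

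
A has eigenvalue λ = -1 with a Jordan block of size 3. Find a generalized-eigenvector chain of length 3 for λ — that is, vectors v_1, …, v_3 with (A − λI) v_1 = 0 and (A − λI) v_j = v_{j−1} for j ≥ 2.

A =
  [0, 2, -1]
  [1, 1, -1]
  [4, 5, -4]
A Jordan chain for λ = -1 of length 3:
v_1 = (-1, -1, -3)ᵀ
v_2 = (1, 1, 4)ᵀ
v_3 = (1, 0, 0)ᵀ

Let N = A − (-1)·I. We want v_3 with N^3 v_3 = 0 but N^2 v_3 ≠ 0; then v_{j-1} := N · v_j for j = 3, …, 2.

Pick v_3 = (1, 0, 0)ᵀ.
Then v_2 = N · v_3 = (1, 1, 4)ᵀ.
Then v_1 = N · v_2 = (-1, -1, -3)ᵀ.

Sanity check: (A − (-1)·I) v_1 = (0, 0, 0)ᵀ = 0. ✓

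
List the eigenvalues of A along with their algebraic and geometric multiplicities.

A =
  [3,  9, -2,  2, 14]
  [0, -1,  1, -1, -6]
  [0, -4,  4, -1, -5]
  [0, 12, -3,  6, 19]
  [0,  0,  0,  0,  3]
λ = 3: alg = 5, geom = 2

Step 1 — factor the characteristic polynomial to read off the algebraic multiplicities:
  χ_A(x) = (x - 3)^5

Step 2 — compute geometric multiplicities via the rank-nullity identity g(λ) = n − rank(A − λI):
  rank(A − (3)·I) = 3, so dim ker(A − (3)·I) = n − 3 = 2

Summary:
  λ = 3: algebraic multiplicity = 5, geometric multiplicity = 2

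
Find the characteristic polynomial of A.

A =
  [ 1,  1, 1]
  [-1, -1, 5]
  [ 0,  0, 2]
x^3 - 2*x^2

Expanding det(x·I − A) (e.g. by cofactor expansion or by noting that A is similar to its Jordan form J, which has the same characteristic polynomial as A) gives
  χ_A(x) = x^3 - 2*x^2
which factors as x^2*(x - 2). The eigenvalues (with algebraic multiplicities) are λ = 0 with multiplicity 2, λ = 2 with multiplicity 1.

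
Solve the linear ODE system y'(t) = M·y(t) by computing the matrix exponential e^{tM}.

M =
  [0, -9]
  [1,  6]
e^{tM} =
  [-3*t*exp(3*t) + exp(3*t), -9*t*exp(3*t)]
  [t*exp(3*t), 3*t*exp(3*t) + exp(3*t)]

Strategy: write M = P · J · P⁻¹ where J is a Jordan canonical form, so e^{tM} = P · e^{tJ} · P⁻¹, and e^{tJ} can be computed block-by-block.

M has Jordan form
J =
  [3, 1]
  [0, 3]
(up to reordering of blocks).

Per-block formulas:
  For a 2×2 Jordan block J_2(3): exp(t · J_2(3)) = e^(3t)·(I + t·N), where N is the 2×2 nilpotent shift.

After assembling e^{tJ} and conjugating by P, we get:

e^{tM} =
  [-3*t*exp(3*t) + exp(3*t), -9*t*exp(3*t)]
  [t*exp(3*t), 3*t*exp(3*t) + exp(3*t)]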